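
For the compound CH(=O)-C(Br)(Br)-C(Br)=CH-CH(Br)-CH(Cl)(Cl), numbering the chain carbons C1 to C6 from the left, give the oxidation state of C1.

Bonds to more-electronegative neighbours contribute +1 each, bonds to H or metals contribute −1 each, and C–C bonds contribute 0.
C1 has one bond to C (0), one bond to H (-1), a double bond to O (2×+1 = +2).
Oxidation state = 0 − 1 + 2 = +1.

+1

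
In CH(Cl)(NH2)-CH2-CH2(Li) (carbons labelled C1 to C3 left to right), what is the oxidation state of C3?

C3 has one bond to C (0), one bond to H (-1), one bond to H (-1), one bond to Li (-1).
Oxidation state = 0 − 1 − 1 − 1 = -3.

-3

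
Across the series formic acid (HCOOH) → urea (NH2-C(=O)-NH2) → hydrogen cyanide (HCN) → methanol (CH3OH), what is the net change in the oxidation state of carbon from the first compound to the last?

Carbon oxidation states along the series — formic acid: +2, urea: +4, hydrogen cyanide: +2, methanol: -2.
Net change = -2 − (+2) = -4.

-4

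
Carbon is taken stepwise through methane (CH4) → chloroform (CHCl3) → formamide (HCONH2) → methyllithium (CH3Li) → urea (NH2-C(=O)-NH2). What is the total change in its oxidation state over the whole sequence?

+8

Carbon oxidation states along the series — methane: -4, chloroform: +2, formamide: +2, methyllithium: -4, urea: +4.
Net change = +4 − (-4) = +8.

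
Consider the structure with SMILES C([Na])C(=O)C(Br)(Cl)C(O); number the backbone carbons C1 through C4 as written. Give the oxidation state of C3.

C3 has one bond to C (0), one bond to C (0), one bond to Br (+1), one bond to Cl (+1).
Oxidation state = 0 + 0 + 1 + 1 = +2.

+2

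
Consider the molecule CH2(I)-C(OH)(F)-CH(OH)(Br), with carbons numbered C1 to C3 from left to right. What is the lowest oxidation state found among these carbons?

-1

Tallying each carbon's bonds:
C1: 1C, 2H, 1I → 0 − 2 + 1 = -1
C2: 2C, 1O, 1F → 0 + 1 + 1 = +2
C3: 1C, 1H, 1O, 1Br → 0 − 1 + 1 + 1 = +1
The lowest value is -1.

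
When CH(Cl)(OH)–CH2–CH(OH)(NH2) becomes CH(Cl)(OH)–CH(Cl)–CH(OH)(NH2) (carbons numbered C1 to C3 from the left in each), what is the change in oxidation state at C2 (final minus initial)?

+2

Before: C2 has 2 bonds to C, 2 bonds to H → oxidation state -2.
After: C2 has 2 bonds to C, 1 bond to H, 1 bond to Cl → oxidation state 0.
Δ = 0 − (-2) = +2, so this is an oxidation at C2.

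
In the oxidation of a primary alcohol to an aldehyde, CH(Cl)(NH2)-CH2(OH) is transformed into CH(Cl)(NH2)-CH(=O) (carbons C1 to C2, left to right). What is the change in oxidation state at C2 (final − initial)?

Before: C2 has 1 bond to C, 2 bonds to H, 1 bond to O → oxidation state -1.
After: C2 has 1 bond to C, 1 bond to H, 2 bonds to O → oxidation state +1.
Δ = +1 − (-1) = +2, so this is an oxidation at C2.

+2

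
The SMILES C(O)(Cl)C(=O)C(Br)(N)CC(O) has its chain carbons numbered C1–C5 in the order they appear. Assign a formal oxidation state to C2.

+2

C2 has one bond to C (0), one bond to C (0), a double bond to O (2×+1 = +2).
Oxidation state = 0 + 0 + 2 = +2.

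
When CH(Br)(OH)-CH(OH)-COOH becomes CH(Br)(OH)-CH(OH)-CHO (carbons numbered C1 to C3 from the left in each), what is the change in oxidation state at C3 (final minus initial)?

-2

Before: C3 has 1 bond to C, 3 bonds to O → oxidation state +3.
After: C3 has 1 bond to C, 1 bond to H, 2 bonds to O → oxidation state +1.
Δ = +1 − (+3) = -2, so this is a reduction at C3.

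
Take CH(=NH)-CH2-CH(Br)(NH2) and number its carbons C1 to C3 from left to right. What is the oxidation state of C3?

C3 has one bond to C (0), one bond to H (-1), one bond to Br (+1), one bond to N (+1).
Oxidation state = 0 − 1 + 1 + 1 = +1.

+1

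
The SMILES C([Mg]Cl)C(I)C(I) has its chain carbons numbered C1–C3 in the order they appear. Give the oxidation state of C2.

C2 has one bond to C (0), one bond to C (0), one bond to H (-1), one bond to I (+1).
Oxidation state = 0 + 0 − 1 + 1 = 0.

0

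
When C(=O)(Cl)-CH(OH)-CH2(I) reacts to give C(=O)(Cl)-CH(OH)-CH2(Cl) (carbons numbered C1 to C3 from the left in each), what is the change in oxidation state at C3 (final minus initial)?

0

Before: C3 has 1 bond to C, 2 bonds to H, 1 bond to I → oxidation state -1.
After: C3 has 1 bond to C, 2 bonds to H, 1 bond to Cl → oxidation state -1.
Δ = -1 − (-1) = 0, so no net redox change at C3.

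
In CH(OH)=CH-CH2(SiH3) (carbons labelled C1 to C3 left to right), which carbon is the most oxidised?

Bonds to more-electronegative neighbours contribute +1 each, bonds to H or metals contribute −1 each, and C–C bonds contribute 0. Tallying each carbon:
C1: 2C, 1H, 1O → 0 − 1 + 1 = 0
C2: 3C, 1H → 0 − 1 = -1
C3: 1C, 2H, 1Si → 0 − 2 − 1 = -3
The most oxidised carbon is C1 at 0.

C1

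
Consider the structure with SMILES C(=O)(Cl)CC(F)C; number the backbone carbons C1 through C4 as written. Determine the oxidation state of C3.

Count +1 for every bond to an atom more electronegative than carbon and −1 for every bond to one less electronegative; C–C bonds are 0.
C3 has one bond to C (0), one bond to C (0), one bond to F (+1), one bond to H (-1).
Oxidation state = 0 + 0 + 1 − 1 = 0.

0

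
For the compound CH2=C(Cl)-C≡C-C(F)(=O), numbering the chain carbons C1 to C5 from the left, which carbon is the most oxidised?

C5

Tallying each carbon's bonds:
C1: 2C, 2H → 0 − 2 = -2
C2: 3C, 1Cl → 0 + 1 = +1
C3: 4C → 0 = 0
C4: 4C → 0 = 0
C5: 1C, 2O, 1F → 0 + 2 + 1 = +3
The most oxidised carbon is C5 at +3.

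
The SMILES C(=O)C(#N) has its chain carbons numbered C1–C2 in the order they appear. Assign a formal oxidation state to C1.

+1

C1 has one bond to C (0), a double bond to O (2×+1 = +2), one bond to H (-1).
Oxidation state = 0 + 2 − 1 = +1.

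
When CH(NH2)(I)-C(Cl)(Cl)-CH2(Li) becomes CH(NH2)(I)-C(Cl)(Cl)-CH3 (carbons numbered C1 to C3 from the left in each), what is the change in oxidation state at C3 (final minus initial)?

0

Before: C3 has 1 bond to C, 2 bonds to H, 1 bond to Li → oxidation state -3.
After: C3 has 1 bond to C, 3 bonds to H → oxidation state -3.
Δ = -3 − (-3) = 0, so no net redox change at C3.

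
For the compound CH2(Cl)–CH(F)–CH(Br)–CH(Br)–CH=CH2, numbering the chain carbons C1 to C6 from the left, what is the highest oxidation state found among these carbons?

0

Tallying each carbon's bonds:
C1: 1C, 2H, 1Cl → 0 − 2 + 1 = -1
C2: 2C, 1H, 1F → 0 − 1 + 1 = 0
C3: 2C, 1H, 1Br → 0 − 1 + 1 = 0
C4: 2C, 1H, 1Br → 0 − 1 + 1 = 0
C5: 3C, 1H → 0 − 1 = -1
C6: 2C, 2H → 0 − 2 = -2
The highest value is 0.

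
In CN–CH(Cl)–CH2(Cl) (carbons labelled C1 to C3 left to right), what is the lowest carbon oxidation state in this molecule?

-1

Each bond to a more electronegative atom (O, N, halogen) counts +1, each bond to a less electronegative atom (H, metal, B, Si) counts −1, and each C–C bond counts 0. Tallying each carbon:
C1: 1C, 3N → 0 + 3 = +3
C2: 2C, 1H, 1Cl → 0 − 1 + 1 = 0
C3: 1C, 2H, 1Cl → 0 − 2 + 1 = -1
The lowest value is -1.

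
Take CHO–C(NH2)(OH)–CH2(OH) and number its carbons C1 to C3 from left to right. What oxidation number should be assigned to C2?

C2 has one bond to C (0), one bond to C (0), one bond to N (+1), one bond to O (+1).
Oxidation state = 0 + 0 + 1 + 1 = +2.

+2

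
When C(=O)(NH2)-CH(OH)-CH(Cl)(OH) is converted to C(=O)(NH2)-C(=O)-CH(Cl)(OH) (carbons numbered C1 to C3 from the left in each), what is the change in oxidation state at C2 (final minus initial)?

Before: C2 has 2 bonds to C, 1 bond to H, 1 bond to O → oxidation state 0.
After: C2 has 2 bonds to C, 2 bonds to O → oxidation state +2.
Δ = +2 − (0) = +2, so this is an oxidation at C2.

+2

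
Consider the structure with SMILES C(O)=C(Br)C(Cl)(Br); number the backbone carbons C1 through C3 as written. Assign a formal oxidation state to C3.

+1

C3 has one bond to C (0), one bond to Cl (+1), one bond to Br (+1), one bond to H (-1).
Oxidation state = 0 + 1 + 1 − 1 = +1.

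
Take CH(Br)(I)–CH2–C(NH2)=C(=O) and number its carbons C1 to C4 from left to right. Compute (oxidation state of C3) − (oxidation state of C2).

C3: 3C, 1N → 0 + 1 = +1
C2: 2C, 2H → 0 − 2 = -2
Difference: +1 − (-2) = +3.

+3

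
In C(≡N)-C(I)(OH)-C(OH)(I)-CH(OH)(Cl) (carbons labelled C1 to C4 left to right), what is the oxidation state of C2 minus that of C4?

C2: 2C, 1O, 1I → 0 + 1 + 1 = +2
C4: 1C, 1H, 1O, 1Cl → 0 − 1 + 1 + 1 = +1
Difference: +2 − (+1) = +1.

+1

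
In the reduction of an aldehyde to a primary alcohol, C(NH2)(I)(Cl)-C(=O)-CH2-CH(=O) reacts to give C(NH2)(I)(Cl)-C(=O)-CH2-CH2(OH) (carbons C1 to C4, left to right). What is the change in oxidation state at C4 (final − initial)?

Before: C4 has 1 bond to C, 1 bond to H, 2 bonds to O → oxidation state +1.
After: C4 has 1 bond to C, 2 bonds to H, 1 bond to O → oxidation state -1.
Δ = -1 − (+1) = -2, so this is a reduction at C4.

-2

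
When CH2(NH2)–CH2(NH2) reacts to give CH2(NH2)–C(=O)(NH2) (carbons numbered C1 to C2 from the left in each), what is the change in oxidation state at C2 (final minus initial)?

+4

Before: C2 has 1 bond to C, 2 bonds to H, 1 bond to N → oxidation state -1.
After: C2 has 1 bond to C, 2 bonds to O, 1 bond to N → oxidation state +3.
Δ = +3 − (-1) = +4, so this is an oxidation at C2.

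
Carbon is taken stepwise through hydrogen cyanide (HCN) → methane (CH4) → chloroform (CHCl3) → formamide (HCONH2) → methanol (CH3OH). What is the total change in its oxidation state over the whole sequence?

Carbon oxidation states along the series — hydrogen cyanide: +2, methane: -4, chloroform: +2, formamide: +2, methanol: -2.
Net change = -2 − (+2) = -4.

-4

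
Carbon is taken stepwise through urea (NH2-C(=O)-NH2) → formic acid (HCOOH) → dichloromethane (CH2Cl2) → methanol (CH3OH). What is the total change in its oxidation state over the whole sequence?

-6

Carbon oxidation states along the series — urea: +4, formic acid: +2, dichloromethane: 0, methanol: -2.
Net change = -2 − (+4) = -6.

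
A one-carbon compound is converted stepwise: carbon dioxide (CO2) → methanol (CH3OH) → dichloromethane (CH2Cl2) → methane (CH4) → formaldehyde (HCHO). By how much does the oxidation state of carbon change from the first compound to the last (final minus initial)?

-4

Carbon oxidation states along the series — carbon dioxide: +4, methanol: -2, dichloromethane: 0, methane: -4, formaldehyde: 0.
Net change = 0 − (+4) = -4.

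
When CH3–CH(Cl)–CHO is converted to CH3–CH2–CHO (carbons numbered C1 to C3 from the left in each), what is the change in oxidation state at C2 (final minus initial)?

Before: C2 has 2 bonds to C, 1 bond to H, 1 bond to Cl → oxidation state 0.
After: C2 has 2 bonds to C, 2 bonds to H → oxidation state -2.
Δ = -2 − (0) = -2, so this is a reduction at C2.

-2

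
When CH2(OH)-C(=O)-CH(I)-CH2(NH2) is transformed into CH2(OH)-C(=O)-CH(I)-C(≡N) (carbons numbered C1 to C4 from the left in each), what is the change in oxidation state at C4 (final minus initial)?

Before: C4 has 1 bond to C, 2 bonds to H, 1 bond to N → oxidation state -1.
After: C4 has 1 bond to C, 3 bonds to N → oxidation state +3.
Δ = +3 − (-1) = +4, so this is an oxidation at C4.

+4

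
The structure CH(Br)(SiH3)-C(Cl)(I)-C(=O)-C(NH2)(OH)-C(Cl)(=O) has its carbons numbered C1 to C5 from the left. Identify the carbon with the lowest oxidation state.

C1

Each bond to a more electronegative atom (O, N, halogen) counts +1, each bond to a less electronegative atom (H, metal, B, Si) counts −1, and each C–C bond counts 0. Tallying each carbon:
C1: 1C, 1H, 1Br, 1Si → 0 − 1 + 1 − 1 = -1
C2: 2C, 1Cl, 1I → 0 + 1 + 1 = +2
C3: 2C, 2O → 0 + 2 = +2
C4: 2C, 1O, 1N → 0 + 1 + 1 = +2
C5: 1C, 2O, 1Cl → 0 + 2 + 1 = +3
The most reduced carbon is C1 at -1.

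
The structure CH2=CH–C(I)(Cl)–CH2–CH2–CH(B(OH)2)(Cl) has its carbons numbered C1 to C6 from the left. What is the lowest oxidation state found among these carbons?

Assign +1 per bond to O/N/halogen, −1 per bond to H or an electropositive element, and 0 per bond to carbon. Tallying each carbon:
C1: 2C, 2H → 0 − 2 = -2
C2: 3C, 1H → 0 − 1 = -1
C3: 2C, 1Cl, 1I → 0 + 1 + 1 = +2
C4: 2C, 2H → 0 − 2 = -2
C5: 2C, 2H → 0 − 2 = -2
C6: 1C, 1H, 1Cl, 1B → 0 − 1 + 1 − 1 = -1
The lowest value is -2.

-2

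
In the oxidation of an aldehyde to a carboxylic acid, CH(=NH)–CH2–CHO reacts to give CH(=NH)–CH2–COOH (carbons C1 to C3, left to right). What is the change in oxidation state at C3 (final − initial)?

Before: C3 has 1 bond to C, 1 bond to H, 2 bonds to O → oxidation state +1.
After: C3 has 1 bond to C, 3 bonds to O → oxidation state +3.
Δ = +3 − (+1) = +2, so this is an oxidation at C3.

+2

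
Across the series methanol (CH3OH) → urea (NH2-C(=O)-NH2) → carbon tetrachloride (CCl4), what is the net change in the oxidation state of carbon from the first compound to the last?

+6

Carbon oxidation states along the series — methanol: -2, urea: +4, carbon tetrachloride: +4.
Net change = +4 − (-2) = +6.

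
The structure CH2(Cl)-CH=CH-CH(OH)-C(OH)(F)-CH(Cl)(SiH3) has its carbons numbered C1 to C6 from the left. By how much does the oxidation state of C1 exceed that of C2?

0

C1: 1C, 2H, 1Cl → 0 − 2 + 1 = -1
C2: 3C, 1H → 0 − 1 = -1
Difference: -1 − (-1) = 0.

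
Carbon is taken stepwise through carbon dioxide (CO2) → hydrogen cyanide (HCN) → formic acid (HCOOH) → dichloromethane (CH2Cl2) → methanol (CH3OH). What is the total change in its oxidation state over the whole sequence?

Carbon oxidation states along the series — carbon dioxide: +4, hydrogen cyanide: +2, formic acid: +2, dichloromethane: 0, methanol: -2.
Net change = -2 − (+4) = -6.

-6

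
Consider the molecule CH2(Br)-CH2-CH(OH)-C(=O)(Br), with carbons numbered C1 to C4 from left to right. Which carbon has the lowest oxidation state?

Each bond to a more electronegative atom (O, N, halogen) counts +1, each bond to a less electronegative atom (H, metal, B, Si) counts −1, and each C–C bond counts 0. Tallying each carbon:
C1: 1C, 2H, 1Br → 0 − 2 + 1 = -1
C2: 2C, 2H → 0 − 2 = -2
C3: 2C, 1H, 1O → 0 − 1 + 1 = 0
C4: 1C, 2O, 1Br → 0 + 2 + 1 = +3
The most reduced carbon is C2 at -2.

C2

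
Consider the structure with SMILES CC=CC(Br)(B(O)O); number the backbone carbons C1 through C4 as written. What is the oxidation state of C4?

C4 has one bond to C (0), one bond to Br (+1), one bond to B (-1), one bond to H (-1).
Oxidation state = 0 + 1 − 1 − 1 = -1.

-1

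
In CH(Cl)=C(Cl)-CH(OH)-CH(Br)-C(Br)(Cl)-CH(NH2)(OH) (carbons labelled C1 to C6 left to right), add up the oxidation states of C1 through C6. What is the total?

Bonds to more-electronegative neighbours contribute +1 each, bonds to H or metals contribute −1 each, and C–C bonds contribute 0. Tallying each carbon:
C1: 2C, 1H, 1Cl → 0 − 1 + 1 = 0
C2: 3C, 1Cl → 0 + 1 = +1
C3: 2C, 1H, 1O → 0 − 1 + 1 = 0
C4: 2C, 1H, 1Br → 0 − 1 + 1 = 0
C5: 2C, 1Cl, 1Br → 0 + 1 + 1 = +2
C6: 1C, 1H, 1O, 1N → 0 − 1 + 1 + 1 = +1
Sum = 0 + 1 + 0 + 0 + 2 + 1 = +4.

+4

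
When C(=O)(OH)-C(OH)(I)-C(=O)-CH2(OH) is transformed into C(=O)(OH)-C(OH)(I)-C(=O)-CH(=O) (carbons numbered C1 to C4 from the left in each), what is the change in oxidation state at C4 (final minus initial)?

Before: C4 has 1 bond to C, 2 bonds to H, 1 bond to O → oxidation state -1.
After: C4 has 1 bond to C, 1 bond to H, 2 bonds to O → oxidation state +1.
Δ = +1 − (-1) = +2, so this is an oxidation at C4.

+2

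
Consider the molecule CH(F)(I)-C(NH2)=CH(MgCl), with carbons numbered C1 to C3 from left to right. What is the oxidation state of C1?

+1

C1 has one bond to C (0), one bond to H (-1), one bond to F (+1), one bond to I (+1).
Oxidation state = 0 − 1 + 1 + 1 = +1.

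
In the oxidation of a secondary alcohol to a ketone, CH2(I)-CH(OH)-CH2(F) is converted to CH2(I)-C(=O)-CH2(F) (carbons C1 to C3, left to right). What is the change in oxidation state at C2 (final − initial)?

+2

Before: C2 has 2 bonds to C, 1 bond to H, 1 bond to O → oxidation state 0.
After: C2 has 2 bonds to C, 2 bonds to O → oxidation state +2.
Δ = +2 − (0) = +2, so this is an oxidation at C2.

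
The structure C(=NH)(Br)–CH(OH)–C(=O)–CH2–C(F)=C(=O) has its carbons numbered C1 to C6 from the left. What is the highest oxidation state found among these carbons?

+3

Each bond to a more electronegative atom (O, N, halogen) counts +1, each bond to a less electronegative atom (H, metal, B, Si) counts −1, and each C–C bond counts 0. Tallying each carbon:
C1: 1C, 2N, 1Br → 0 + 2 + 1 = +3
C2: 2C, 1H, 1O → 0 − 1 + 1 = 0
C3: 2C, 2O → 0 + 2 = +2
C4: 2C, 2H → 0 − 2 = -2
C5: 3C, 1F → 0 + 1 = +1
C6: 2C, 2O → 0 + 2 = +2
The highest value is +3.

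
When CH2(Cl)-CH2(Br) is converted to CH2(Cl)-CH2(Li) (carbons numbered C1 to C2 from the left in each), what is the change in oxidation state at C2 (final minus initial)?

-2

Before: C2 has 1 bond to C, 2 bonds to H, 1 bond to Br → oxidation state -1.
After: C2 has 1 bond to C, 2 bonds to H, 1 bond to Li → oxidation state -3.
Δ = -3 − (-1) = -2, so this is a reduction at C2.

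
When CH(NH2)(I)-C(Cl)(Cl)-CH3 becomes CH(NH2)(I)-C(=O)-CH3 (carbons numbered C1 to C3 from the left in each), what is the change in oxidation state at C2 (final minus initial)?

0

Before: C2 has 2 bonds to C, 2 bonds to Cl → oxidation state +2.
After: C2 has 2 bonds to C, 2 bonds to O → oxidation state +2.
Δ = +2 − (+2) = 0, so no net redox change at C2.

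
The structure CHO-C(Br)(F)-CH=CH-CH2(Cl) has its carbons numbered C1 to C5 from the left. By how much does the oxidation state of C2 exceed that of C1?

+1

C2: 2C, 1F, 1Br → 0 + 1 + 1 = +2
C1: 1C, 1H, 2O → 0 − 1 + 2 = +1
Difference: +2 − (+1) = +1.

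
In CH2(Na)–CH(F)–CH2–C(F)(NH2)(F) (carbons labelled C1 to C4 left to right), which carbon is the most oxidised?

C4

Tallying each carbon's bonds:
C1: 1C, 2H, 1Na → 0 − 2 − 1 = -3
C2: 2C, 1H, 1F → 0 − 1 + 1 = 0
C3: 2C, 2H → 0 − 2 = -2
C4: 1C, 1N, 2F → 0 + 1 + 2 = +3
The most oxidised carbon is C4 at +3.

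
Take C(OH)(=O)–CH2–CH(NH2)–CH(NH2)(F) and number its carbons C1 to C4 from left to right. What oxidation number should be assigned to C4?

+1

Count +1 for every bond to an atom more electronegative than carbon and −1 for every bond to one less electronegative; C–C bonds are 0.
C4 has one bond to C (0), one bond to H (-1), one bond to N (+1), one bond to F (+1).
Oxidation state = 0 − 1 + 1 + 1 = +1.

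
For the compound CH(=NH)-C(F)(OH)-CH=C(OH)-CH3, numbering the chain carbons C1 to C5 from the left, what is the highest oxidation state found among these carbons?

+2

Tallying each carbon's bonds:
C1: 1C, 1H, 2N → 0 − 1 + 2 = +1
C2: 2C, 1O, 1F → 0 + 1 + 1 = +2
C3: 3C, 1H → 0 − 1 = -1
C4: 3C, 1O → 0 + 1 = +1
C5: 1C, 3H → 0 − 3 = -3
The highest value is +2.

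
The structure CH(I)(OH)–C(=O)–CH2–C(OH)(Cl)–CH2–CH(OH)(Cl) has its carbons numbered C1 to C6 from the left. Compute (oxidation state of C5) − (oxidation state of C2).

-4

C5: 2C, 2H → 0 − 2 = -2
C2: 2C, 2O → 0 + 2 = +2
Difference: -2 − (+2) = -4.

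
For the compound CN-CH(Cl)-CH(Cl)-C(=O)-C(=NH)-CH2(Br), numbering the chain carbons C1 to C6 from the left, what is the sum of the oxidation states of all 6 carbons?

Count +1 for every bond to an atom more electronegative than carbon and −1 for every bond to one less electronegative; C–C bonds are 0. Tallying each carbon:
C1: 1C, 3N → 0 + 3 = +3
C2: 2C, 1H, 1Cl → 0 − 1 + 1 = 0
C3: 2C, 1H, 1Cl → 0 − 1 + 1 = 0
C4: 2C, 2O → 0 + 2 = +2
C5: 2C, 2N → 0 + 2 = +2
C6: 1C, 2H, 1Br → 0 − 2 + 1 = -1
Sum = +3 + 0 + 0 + 2 + 2 − 1 = +6.

+6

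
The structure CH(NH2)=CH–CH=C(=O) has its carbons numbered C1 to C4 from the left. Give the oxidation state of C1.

0

C1 has a double bond to C (2×0 = 0), one bond to N (+1), one bond to H (-1).
Oxidation state = 0 + 1 − 1 = 0.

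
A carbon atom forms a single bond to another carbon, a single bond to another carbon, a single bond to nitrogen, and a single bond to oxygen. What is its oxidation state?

+2

The carbon has one bond to C (0), one bond to C (0), one bond to N (+1), one bond to O (+1).
Oxidation state = 0 + 0 + 1 + 1 = +2.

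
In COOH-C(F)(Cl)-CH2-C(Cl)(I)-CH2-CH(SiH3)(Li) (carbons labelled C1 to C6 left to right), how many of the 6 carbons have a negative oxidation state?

3

Bonds to more-electronegative neighbours contribute +1 each, bonds to H or metals contribute −1 each, and C–C bonds contribute 0. Tallying each carbon:
C1: 1C, 3O → 0 + 3 = +3
C2: 2C, 1F, 1Cl → 0 + 1 + 1 = +2
C3: 2C, 2H → 0 − 2 = -2
C4: 2C, 1Cl, 1I → 0 + 1 + 1 = +2
C5: 2C, 2H → 0 − 2 = -2
C6: 1C, 1H, 1Li, 1Si → 0 − 1 − 1 − 1 = -3
3 carbons (C3, C5, C6) meet the condition.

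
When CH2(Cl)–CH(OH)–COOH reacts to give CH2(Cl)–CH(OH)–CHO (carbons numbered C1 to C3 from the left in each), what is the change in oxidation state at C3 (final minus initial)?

Before: C3 has 1 bond to C, 3 bonds to O → oxidation state +3.
After: C3 has 1 bond to C, 1 bond to H, 2 bonds to O → oxidation state +1.
Δ = +1 − (+3) = -2, so this is a reduction at C3.

-2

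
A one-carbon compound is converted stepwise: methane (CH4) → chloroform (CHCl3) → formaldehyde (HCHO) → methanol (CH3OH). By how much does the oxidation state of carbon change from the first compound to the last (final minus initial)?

+2

Carbon oxidation states along the series — methane: -4, chloroform: +2, formaldehyde: 0, methanol: -2.
Net change = -2 − (-4) = +2.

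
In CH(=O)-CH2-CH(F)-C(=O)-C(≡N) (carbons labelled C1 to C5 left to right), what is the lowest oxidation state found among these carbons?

Bonds to more-electronegative neighbours contribute +1 each, bonds to H or metals contribute −1 each, and C–C bonds contribute 0. Tallying each carbon:
C1: 1C, 1H, 2O → 0 − 1 + 2 = +1
C2: 2C, 2H → 0 − 2 = -2
C3: 2C, 1H, 1F → 0 − 1 + 1 = 0
C4: 2C, 2O → 0 + 2 = +2
C5: 1C, 3N → 0 + 3 = +3
The lowest value is -2.

-2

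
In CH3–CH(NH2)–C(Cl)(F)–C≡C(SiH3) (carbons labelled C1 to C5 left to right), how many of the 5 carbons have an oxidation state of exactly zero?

Each bond to a more electronegative atom (O, N, halogen) counts +1, each bond to a less electronegative atom (H, metal, B, Si) counts −1, and each C–C bond counts 0. Tallying each carbon:
C1: 1C, 3H → 0 − 3 = -3
C2: 2C, 1H, 1N → 0 − 1 + 1 = 0
C3: 2C, 1F, 1Cl → 0 + 1 + 1 = +2
C4: 4C → 0 = 0
C5: 3C, 1Si → 0 − 1 = -1
2 carbons (C2, C4) meet the condition.

2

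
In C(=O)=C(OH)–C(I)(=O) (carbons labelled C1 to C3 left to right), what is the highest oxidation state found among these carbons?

+3

Tallying each carbon's bonds:
C1: 2C, 2O → 0 + 2 = +2
C2: 3C, 1O → 0 + 1 = +1
C3: 1C, 2O, 1I → 0 + 2 + 1 = +3
The highest value is +3.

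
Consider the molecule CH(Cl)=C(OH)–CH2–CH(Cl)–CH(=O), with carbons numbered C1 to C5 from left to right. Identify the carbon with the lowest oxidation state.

Each bond to a more electronegative atom (O, N, halogen) counts +1, each bond to a less electronegative atom (H, metal, B, Si) counts −1, and each C–C bond counts 0. Tallying each carbon:
C1: 2C, 1H, 1Cl → 0 − 1 + 1 = 0
C2: 3C, 1O → 0 + 1 = +1
C3: 2C, 2H → 0 − 2 = -2
C4: 2C, 1H, 1Cl → 0 − 1 + 1 = 0
C5: 1C, 1H, 2O → 0 − 1 + 2 = +1
The most reduced carbon is C3 at -2.

C3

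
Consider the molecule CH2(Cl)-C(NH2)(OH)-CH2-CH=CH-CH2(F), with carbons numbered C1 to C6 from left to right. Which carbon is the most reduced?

C3

Count +1 for every bond to an atom more electronegative than carbon and −1 for every bond to one less electronegative; C–C bonds are 0. Tallying each carbon:
C1: 1C, 2H, 1Cl → 0 − 2 + 1 = -1
C2: 2C, 1O, 1N → 0 + 1 + 1 = +2
C3: 2C, 2H → 0 − 2 = -2
C4: 3C, 1H → 0 − 1 = -1
C5: 3C, 1H → 0 − 1 = -1
C6: 1C, 2H, 1F → 0 − 2 + 1 = -1
The most reduced carbon is C3 at -2.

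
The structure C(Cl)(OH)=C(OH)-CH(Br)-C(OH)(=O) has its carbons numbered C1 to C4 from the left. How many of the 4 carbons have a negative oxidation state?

Tallying each carbon's bonds:
C1: 2C, 1O, 1Cl → 0 + 1 + 1 = +2
C2: 3C, 1O → 0 + 1 = +1
C3: 2C, 1H, 1Br → 0 − 1 + 1 = 0
C4: 1C, 3O → 0 + 3 = +3
0 carbons meet the condition.

0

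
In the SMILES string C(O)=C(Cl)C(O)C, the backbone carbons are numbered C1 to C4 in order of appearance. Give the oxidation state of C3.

0

Assign +1 per bond to O/N/halogen, −1 per bond to H or an electropositive element, and 0 per bond to carbon.
C3 has one bond to C (0), one bond to C (0), one bond to O (+1), one bond to H (-1).
Oxidation state = 0 + 0 + 1 − 1 = 0.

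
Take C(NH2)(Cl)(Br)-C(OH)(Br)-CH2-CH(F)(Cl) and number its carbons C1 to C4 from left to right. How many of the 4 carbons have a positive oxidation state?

3

Tallying each carbon's bonds:
C1: 1C, 1N, 1Cl, 1Br → 0 + 1 + 1 + 1 = +3
C2: 2C, 1O, 1Br → 0 + 1 + 1 = +2
C3: 2C, 2H → 0 − 2 = -2
C4: 1C, 1H, 1F, 1Cl → 0 − 1 + 1 + 1 = +1
3 carbons (C1, C2, C4) meet the condition.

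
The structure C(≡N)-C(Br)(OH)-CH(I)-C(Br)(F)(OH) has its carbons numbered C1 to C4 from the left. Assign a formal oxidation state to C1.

+3

C1 has one bond to C (0), a triple bond to N (3×+1 = +3).
Oxidation state = 0 + 3 = +3.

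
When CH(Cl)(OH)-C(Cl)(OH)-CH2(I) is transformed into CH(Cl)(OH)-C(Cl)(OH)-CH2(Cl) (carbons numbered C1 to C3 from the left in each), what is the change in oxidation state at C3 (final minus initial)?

0

Before: C3 has 1 bond to C, 2 bonds to H, 1 bond to I → oxidation state -1.
After: C3 has 1 bond to C, 2 bonds to H, 1 bond to Cl → oxidation state -1.
Δ = -1 − (-1) = 0, so no net redox change at C3.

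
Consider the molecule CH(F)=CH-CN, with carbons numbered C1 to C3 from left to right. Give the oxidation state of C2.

-1

C2 has a double bond to C (2×0 = 0), one bond to C (0), one bond to H (-1).
Oxidation state = 0 + 0 − 1 = -1.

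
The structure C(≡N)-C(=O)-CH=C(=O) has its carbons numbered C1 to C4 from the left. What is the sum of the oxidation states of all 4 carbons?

Tallying each carbon's bonds:
C1: 1C, 3N → 0 + 3 = +3
C2: 2C, 2O → 0 + 2 = +2
C3: 3C, 1H → 0 − 1 = -1
C4: 2C, 2O → 0 + 2 = +2
Sum = +3 + 2 − 1 + 2 = +6.

+6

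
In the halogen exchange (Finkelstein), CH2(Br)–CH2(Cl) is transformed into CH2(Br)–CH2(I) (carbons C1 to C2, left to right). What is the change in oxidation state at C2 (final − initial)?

Before: C2 has 1 bond to C, 2 bonds to H, 1 bond to Cl → oxidation state -1.
After: C2 has 1 bond to C, 2 bonds to H, 1 bond to I → oxidation state -1.
Δ = -1 − (-1) = 0, so no net redox change at C2.

0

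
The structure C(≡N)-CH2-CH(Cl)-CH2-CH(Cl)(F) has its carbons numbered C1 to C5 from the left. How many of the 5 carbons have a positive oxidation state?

2

Bonds to more-electronegative neighbours contribute +1 each, bonds to H or metals contribute −1 each, and C–C bonds contribute 0. Tallying each carbon:
C1: 1C, 3N → 0 + 3 = +3
C2: 2C, 2H → 0 − 2 = -2
C3: 2C, 1H, 1Cl → 0 − 1 + 1 = 0
C4: 2C, 2H → 0 − 2 = -2
C5: 1C, 1H, 1F, 1Cl → 0 − 1 + 1 + 1 = +1
2 carbons (C1, C5) meet the condition.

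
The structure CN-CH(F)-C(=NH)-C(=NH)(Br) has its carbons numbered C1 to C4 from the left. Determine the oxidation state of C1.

Each bond to a more electronegative atom (O, N, halogen) counts +1, each bond to a less electronegative atom (H, metal, B, Si) counts −1, and each C–C bond counts 0.
C1 has one bond to C (0), a triple bond to N (3×+1 = +3).
Oxidation state = 0 + 3 = +3.

+3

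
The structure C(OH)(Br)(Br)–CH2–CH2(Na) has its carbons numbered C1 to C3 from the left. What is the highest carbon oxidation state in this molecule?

Tallying each carbon's bonds:
C1: 1C, 1O, 2Br → 0 + 1 + 2 = +3
C2: 2C, 2H → 0 − 2 = -2
C3: 1C, 2H, 1Na → 0 − 2 − 1 = -3
The highest value is +3.

+3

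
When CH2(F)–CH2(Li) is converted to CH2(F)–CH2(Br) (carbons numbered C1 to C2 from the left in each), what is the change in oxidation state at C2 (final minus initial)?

+2

Before: C2 has 1 bond to C, 2 bonds to H, 1 bond to Li → oxidation state -3.
After: C2 has 1 bond to C, 2 bonds to H, 1 bond to Br → oxidation state -1.
Δ = -1 − (-3) = +2, so this is an oxidation at C2.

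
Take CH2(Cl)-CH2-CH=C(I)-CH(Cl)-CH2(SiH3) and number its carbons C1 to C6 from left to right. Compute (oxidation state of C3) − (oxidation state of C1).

C3: 3C, 1H → 0 − 1 = -1
C1: 1C, 2H, 1Cl → 0 − 2 + 1 = -1
Difference: -1 − (-1) = 0.

0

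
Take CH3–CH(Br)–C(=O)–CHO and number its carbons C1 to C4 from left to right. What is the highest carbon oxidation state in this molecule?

+2

Tallying each carbon's bonds:
C1: 1C, 3H → 0 − 3 = -3
C2: 2C, 1H, 1Br → 0 − 1 + 1 = 0
C3: 2C, 2O → 0 + 2 = +2
C4: 1C, 1H, 2O → 0 − 1 + 2 = +1
The highest value is +2.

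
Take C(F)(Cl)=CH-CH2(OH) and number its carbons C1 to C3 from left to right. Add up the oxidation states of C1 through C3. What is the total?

0

Tallying each carbon's bonds:
C1: 2C, 1F, 1Cl → 0 + 1 + 1 = +2
C2: 3C, 1H → 0 − 1 = -1
C3: 1C, 2H, 1O → 0 − 2 + 1 = -1
Sum = +2 − 1 − 1 = 0.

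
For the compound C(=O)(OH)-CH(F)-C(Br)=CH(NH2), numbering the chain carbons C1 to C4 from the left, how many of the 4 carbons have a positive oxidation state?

Count +1 for every bond to an atom more electronegative than carbon and −1 for every bond to one less electronegative; C–C bonds are 0. Tallying each carbon:
C1: 1C, 3O → 0 + 3 = +3
C2: 2C, 1H, 1F → 0 − 1 + 1 = 0
C3: 3C, 1Br → 0 + 1 = +1
C4: 2C, 1H, 1N → 0 − 1 + 1 = 0
2 carbons (C1, C3) meet the condition.

2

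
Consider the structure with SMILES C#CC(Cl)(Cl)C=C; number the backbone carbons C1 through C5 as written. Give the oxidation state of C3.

C3 has one bond to C (0), one bond to C (0), one bond to Cl (+1), one bond to Cl (+1).
Oxidation state = 0 + 0 + 1 + 1 = +2.

+2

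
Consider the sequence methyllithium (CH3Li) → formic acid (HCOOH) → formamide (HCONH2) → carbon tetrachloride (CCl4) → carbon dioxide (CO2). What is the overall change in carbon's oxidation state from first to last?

Carbon oxidation states along the series — methyllithium: -4, formic acid: +2, formamide: +2, carbon tetrachloride: +4, carbon dioxide: +4.
Net change = +4 − (-4) = +8.

+8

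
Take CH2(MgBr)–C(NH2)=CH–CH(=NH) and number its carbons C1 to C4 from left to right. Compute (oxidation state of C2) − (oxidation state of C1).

+4

C2: 3C, 1N → 0 + 1 = +1
C1: 1C, 2H, 1Mg → 0 − 2 − 1 = -3
Difference: +1 − (-3) = +4.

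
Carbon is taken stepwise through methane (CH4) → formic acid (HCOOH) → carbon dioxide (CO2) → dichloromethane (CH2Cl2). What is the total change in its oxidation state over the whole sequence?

+4

Carbon oxidation states along the series — methane: -4, formic acid: +2, carbon dioxide: +4, dichloromethane: 0.
Net change = 0 − (-4) = +4.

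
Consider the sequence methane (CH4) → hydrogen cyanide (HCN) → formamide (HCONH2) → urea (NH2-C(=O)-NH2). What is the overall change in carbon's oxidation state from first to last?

+8

Carbon oxidation states along the series — methane: -4, hydrogen cyanide: +2, formamide: +2, urea: +4.
Net change = +4 − (-4) = +8.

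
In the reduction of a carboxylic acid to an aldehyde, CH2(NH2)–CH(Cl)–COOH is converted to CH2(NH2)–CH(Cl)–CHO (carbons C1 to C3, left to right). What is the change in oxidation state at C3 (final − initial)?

-2

Before: C3 has 1 bond to C, 3 bonds to O → oxidation state +3.
After: C3 has 1 bond to C, 1 bond to H, 2 bonds to O → oxidation state +1.
Δ = +1 − (+3) = -2, so this is a reduction at C3.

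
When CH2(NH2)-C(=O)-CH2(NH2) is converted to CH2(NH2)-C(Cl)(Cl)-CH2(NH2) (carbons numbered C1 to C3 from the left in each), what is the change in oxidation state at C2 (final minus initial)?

Before: C2 has 2 bonds to C, 2 bonds to O → oxidation state +2.
After: C2 has 2 bonds to C, 2 bonds to Cl → oxidation state +2.
Δ = +2 − (+2) = 0, so no net redox change at C2.

0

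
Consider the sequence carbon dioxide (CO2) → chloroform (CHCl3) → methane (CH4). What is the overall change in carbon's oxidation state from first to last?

-8

Carbon oxidation states along the series — carbon dioxide: +4, chloroform: +2, methane: -4.
Net change = -4 − (+4) = -8.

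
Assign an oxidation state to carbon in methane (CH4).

Bonds to more-electronegative neighbours contribute +1 each, bonds to H or metals contribute −1 each, and C–C bonds contribute 0.
The carbon has one bond to H (-1), one bond to H (-1), one bond to H (-1), one bond to H (-1).
Oxidation state = -1 − 1 − 1 − 1 = -4.

-4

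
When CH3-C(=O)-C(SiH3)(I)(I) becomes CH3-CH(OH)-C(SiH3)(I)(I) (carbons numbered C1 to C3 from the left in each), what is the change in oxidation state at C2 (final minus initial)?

-2

Before: C2 has 2 bonds to C, 2 bonds to O → oxidation state +2.
After: C2 has 2 bonds to C, 1 bond to H, 1 bond to O → oxidation state 0.
Δ = 0 − (+2) = -2, so this is a reduction at C2.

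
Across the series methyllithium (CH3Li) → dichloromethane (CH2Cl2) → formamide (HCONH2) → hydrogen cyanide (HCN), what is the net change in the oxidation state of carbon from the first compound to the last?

+6

Carbon oxidation states along the series — methyllithium: -4, dichloromethane: 0, formamide: +2, hydrogen cyanide: +2.
Net change = +2 − (-4) = +6.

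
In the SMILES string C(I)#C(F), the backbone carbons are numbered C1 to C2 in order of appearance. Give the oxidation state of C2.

Bonds to more-electronegative neighbours contribute +1 each, bonds to H or metals contribute −1 each, and C–C bonds contribute 0.
C2 has a triple bond to C (3×0 = 0), one bond to F (+1).
Oxidation state = 0 + 1 = +1.

+1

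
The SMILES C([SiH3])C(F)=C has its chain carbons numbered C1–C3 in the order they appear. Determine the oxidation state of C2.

+1

Bonds to more-electronegative neighbours contribute +1 each, bonds to H or metals contribute −1 each, and C–C bonds contribute 0.
C2 has one bond to C (0), a double bond to C (2×0 = 0), one bond to F (+1).
Oxidation state = 0 + 0 + 1 = +1.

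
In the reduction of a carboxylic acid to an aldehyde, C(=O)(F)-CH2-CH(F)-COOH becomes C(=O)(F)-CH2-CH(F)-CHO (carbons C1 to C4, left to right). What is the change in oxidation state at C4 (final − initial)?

-2

Before: C4 has 1 bond to C, 3 bonds to O → oxidation state +3.
After: C4 has 1 bond to C, 1 bond to H, 2 bonds to O → oxidation state +1.
Δ = +1 − (+3) = -2, so this is a reduction at C4.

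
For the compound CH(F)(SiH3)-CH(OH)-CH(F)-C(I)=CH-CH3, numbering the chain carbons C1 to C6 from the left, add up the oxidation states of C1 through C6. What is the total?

Tallying each carbon's bonds:
C1: 1C, 1H, 1F, 1Si → 0 − 1 + 1 − 1 = -1
C2: 2C, 1H, 1O → 0 − 1 + 1 = 0
C3: 2C, 1H, 1F → 0 − 1 + 1 = 0
C4: 3C, 1I → 0 + 1 = +1
C5: 3C, 1H → 0 − 1 = -1
C6: 1C, 3H → 0 − 3 = -3
Sum = -1 + 0 + 0 + 1 − 1 − 3 = -4.

-4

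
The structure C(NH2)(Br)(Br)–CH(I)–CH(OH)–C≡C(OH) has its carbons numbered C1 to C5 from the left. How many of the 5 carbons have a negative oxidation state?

0

Count +1 for every bond to an atom more electronegative than carbon and −1 for every bond to one less electronegative; C–C bonds are 0. Tallying each carbon:
C1: 1C, 1N, 2Br → 0 + 1 + 2 = +3
C2: 2C, 1H, 1I → 0 − 1 + 1 = 0
C3: 2C, 1H, 1O → 0 − 1 + 1 = 0
C4: 4C → 0 = 0
C5: 3C, 1O → 0 + 1 = +1
0 carbons meet the condition.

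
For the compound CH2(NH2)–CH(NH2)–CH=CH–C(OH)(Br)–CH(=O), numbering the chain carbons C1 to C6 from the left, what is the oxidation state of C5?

+2

Assign +1 per bond to O/N/halogen, −1 per bond to H or an electropositive element, and 0 per bond to carbon.
C5 has one bond to C (0), one bond to C (0), one bond to O (+1), one bond to Br (+1).
Oxidation state = 0 + 0 + 1 + 1 = +2.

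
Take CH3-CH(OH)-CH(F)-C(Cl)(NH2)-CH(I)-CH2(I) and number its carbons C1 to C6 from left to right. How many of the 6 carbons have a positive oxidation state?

1

Tallying each carbon's bonds:
C1: 1C, 3H → 0 − 3 = -3
C2: 2C, 1H, 1O → 0 − 1 + 1 = 0
C3: 2C, 1H, 1F → 0 − 1 + 1 = 0
C4: 2C, 1N, 1Cl → 0 + 1 + 1 = +2
C5: 2C, 1H, 1I → 0 − 1 + 1 = 0
C6: 1C, 2H, 1I → 0 − 2 + 1 = -1
1 carbon (C4) meets the condition.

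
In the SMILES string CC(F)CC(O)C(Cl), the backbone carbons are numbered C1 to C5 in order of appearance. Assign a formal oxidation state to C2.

0

C2 has one bond to C (0), one bond to C (0), one bond to H (-1), one bond to F (+1).
Oxidation state = 0 + 0 − 1 + 1 = 0.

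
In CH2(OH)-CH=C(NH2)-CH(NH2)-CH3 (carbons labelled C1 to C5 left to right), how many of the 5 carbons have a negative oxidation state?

Bonds to more-electronegative neighbours contribute +1 each, bonds to H or metals contribute −1 each, and C–C bonds contribute 0. Tallying each carbon:
C1: 1C, 2H, 1O → 0 − 2 + 1 = -1
C2: 3C, 1H → 0 − 1 = -1
C3: 3C, 1N → 0 + 1 = +1
C4: 2C, 1H, 1N → 0 − 1 + 1 = 0
C5: 1C, 3H → 0 − 3 = -3
3 carbons (C1, C2, C5) meet the condition.

3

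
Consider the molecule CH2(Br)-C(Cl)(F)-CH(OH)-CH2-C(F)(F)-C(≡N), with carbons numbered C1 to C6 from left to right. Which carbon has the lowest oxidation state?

Tallying each carbon's bonds:
C1: 1C, 2H, 1Br → 0 − 2 + 1 = -1
C2: 2C, 1F, 1Cl → 0 + 1 + 1 = +2
C3: 2C, 1H, 1O → 0 − 1 + 1 = 0
C4: 2C, 2H → 0 − 2 = -2
C5: 2C, 2F → 0 + 2 = +2
C6: 1C, 3N → 0 + 3 = +3
The most reduced carbon is C4 at -2.

C4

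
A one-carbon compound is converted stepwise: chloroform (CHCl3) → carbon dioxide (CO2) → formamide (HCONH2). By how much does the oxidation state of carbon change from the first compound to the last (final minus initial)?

0

Carbon oxidation states along the series — chloroform: +2, carbon dioxide: +4, formamide: +2.
Net change = +2 − (+2) = 0.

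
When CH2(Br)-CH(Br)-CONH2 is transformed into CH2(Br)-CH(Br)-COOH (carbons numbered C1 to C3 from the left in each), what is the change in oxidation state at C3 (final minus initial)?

Before: C3 has 1 bond to C, 2 bonds to O, 1 bond to N → oxidation state +3.
After: C3 has 1 bond to C, 3 bonds to O → oxidation state +3.
Δ = +3 − (+3) = 0, so no net redox change at C3.

0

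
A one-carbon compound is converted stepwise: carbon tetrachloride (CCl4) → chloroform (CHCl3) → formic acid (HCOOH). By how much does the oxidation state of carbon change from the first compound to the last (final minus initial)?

Carbon oxidation states along the series — carbon tetrachloride: +4, chloroform: +2, formic acid: +2.
Net change = +2 − (+4) = -2.

-2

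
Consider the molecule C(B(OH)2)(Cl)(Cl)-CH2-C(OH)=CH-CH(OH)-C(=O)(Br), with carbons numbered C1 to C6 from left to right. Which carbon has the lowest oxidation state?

C2

Tallying each carbon's bonds:
C1: 1C, 2Cl, 1B → 0 + 2 − 1 = +1
C2: 2C, 2H → 0 − 2 = -2
C3: 3C, 1O → 0 + 1 = +1
C4: 3C, 1H → 0 − 1 = -1
C5: 2C, 1H, 1O → 0 − 1 + 1 = 0
C6: 1C, 2O, 1Br → 0 + 2 + 1 = +3
The most reduced carbon is C2 at -2.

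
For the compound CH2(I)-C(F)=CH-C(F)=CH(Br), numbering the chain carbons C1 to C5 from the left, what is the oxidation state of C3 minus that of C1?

C3: 3C, 1H → 0 − 1 = -1
C1: 1C, 2H, 1I → 0 − 2 + 1 = -1
Difference: -1 − (-1) = 0.

0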